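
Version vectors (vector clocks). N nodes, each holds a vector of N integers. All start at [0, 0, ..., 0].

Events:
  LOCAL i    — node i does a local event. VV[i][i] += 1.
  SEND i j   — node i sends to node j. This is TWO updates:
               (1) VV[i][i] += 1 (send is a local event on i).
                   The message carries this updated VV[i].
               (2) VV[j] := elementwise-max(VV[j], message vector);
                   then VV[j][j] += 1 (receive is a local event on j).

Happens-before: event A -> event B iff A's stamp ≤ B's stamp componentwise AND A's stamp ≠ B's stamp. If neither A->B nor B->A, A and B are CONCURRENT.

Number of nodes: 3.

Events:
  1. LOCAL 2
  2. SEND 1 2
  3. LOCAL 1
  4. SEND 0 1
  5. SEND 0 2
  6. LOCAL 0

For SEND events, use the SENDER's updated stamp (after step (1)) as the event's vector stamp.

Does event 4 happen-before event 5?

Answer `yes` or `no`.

Answer: yes

Derivation:
Initial: VV[0]=[0, 0, 0]
Initial: VV[1]=[0, 0, 0]
Initial: VV[2]=[0, 0, 0]
Event 1: LOCAL 2: VV[2][2]++ -> VV[2]=[0, 0, 1]
Event 2: SEND 1->2: VV[1][1]++ -> VV[1]=[0, 1, 0], msg_vec=[0, 1, 0]; VV[2]=max(VV[2],msg_vec) then VV[2][2]++ -> VV[2]=[0, 1, 2]
Event 3: LOCAL 1: VV[1][1]++ -> VV[1]=[0, 2, 0]
Event 4: SEND 0->1: VV[0][0]++ -> VV[0]=[1, 0, 0], msg_vec=[1, 0, 0]; VV[1]=max(VV[1],msg_vec) then VV[1][1]++ -> VV[1]=[1, 3, 0]
Event 5: SEND 0->2: VV[0][0]++ -> VV[0]=[2, 0, 0], msg_vec=[2, 0, 0]; VV[2]=max(VV[2],msg_vec) then VV[2][2]++ -> VV[2]=[2, 1, 3]
Event 6: LOCAL 0: VV[0][0]++ -> VV[0]=[3, 0, 0]
Event 4 stamp: [1, 0, 0]
Event 5 stamp: [2, 0, 0]
[1, 0, 0] <= [2, 0, 0]? True. Equal? False. Happens-before: True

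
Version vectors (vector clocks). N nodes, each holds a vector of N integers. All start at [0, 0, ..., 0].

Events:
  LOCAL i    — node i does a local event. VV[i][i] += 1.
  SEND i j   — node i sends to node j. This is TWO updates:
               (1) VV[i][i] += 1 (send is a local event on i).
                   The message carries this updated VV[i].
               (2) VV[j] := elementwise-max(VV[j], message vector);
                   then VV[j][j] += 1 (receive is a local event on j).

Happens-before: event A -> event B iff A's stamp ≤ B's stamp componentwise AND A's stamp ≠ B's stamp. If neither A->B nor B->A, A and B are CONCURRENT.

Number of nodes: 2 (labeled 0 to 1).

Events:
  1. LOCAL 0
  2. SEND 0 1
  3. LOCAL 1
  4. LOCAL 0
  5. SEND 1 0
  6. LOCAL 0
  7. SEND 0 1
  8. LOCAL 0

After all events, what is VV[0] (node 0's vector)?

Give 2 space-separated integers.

Initial: VV[0]=[0, 0]
Initial: VV[1]=[0, 0]
Event 1: LOCAL 0: VV[0][0]++ -> VV[0]=[1, 0]
Event 2: SEND 0->1: VV[0][0]++ -> VV[0]=[2, 0], msg_vec=[2, 0]; VV[1]=max(VV[1],msg_vec) then VV[1][1]++ -> VV[1]=[2, 1]
Event 3: LOCAL 1: VV[1][1]++ -> VV[1]=[2, 2]
Event 4: LOCAL 0: VV[0][0]++ -> VV[0]=[3, 0]
Event 5: SEND 1->0: VV[1][1]++ -> VV[1]=[2, 3], msg_vec=[2, 3]; VV[0]=max(VV[0],msg_vec) then VV[0][0]++ -> VV[0]=[4, 3]
Event 6: LOCAL 0: VV[0][0]++ -> VV[0]=[5, 3]
Event 7: SEND 0->1: VV[0][0]++ -> VV[0]=[6, 3], msg_vec=[6, 3]; VV[1]=max(VV[1],msg_vec) then VV[1][1]++ -> VV[1]=[6, 4]
Event 8: LOCAL 0: VV[0][0]++ -> VV[0]=[7, 3]
Final vectors: VV[0]=[7, 3]; VV[1]=[6, 4]

Answer: 7 3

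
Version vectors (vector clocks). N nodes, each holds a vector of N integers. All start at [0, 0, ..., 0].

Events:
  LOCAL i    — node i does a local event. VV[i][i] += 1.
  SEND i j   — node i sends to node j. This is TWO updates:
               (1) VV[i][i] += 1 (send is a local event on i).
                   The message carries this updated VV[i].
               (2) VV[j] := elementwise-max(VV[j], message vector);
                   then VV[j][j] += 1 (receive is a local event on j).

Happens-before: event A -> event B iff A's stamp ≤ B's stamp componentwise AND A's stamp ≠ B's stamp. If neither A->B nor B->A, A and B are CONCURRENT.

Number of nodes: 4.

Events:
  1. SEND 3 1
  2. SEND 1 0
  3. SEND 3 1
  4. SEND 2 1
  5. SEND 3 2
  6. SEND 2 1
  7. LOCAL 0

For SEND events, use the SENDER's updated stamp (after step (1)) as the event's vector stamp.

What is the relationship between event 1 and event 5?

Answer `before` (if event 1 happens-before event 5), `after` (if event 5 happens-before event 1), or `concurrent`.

Initial: VV[0]=[0, 0, 0, 0]
Initial: VV[1]=[0, 0, 0, 0]
Initial: VV[2]=[0, 0, 0, 0]
Initial: VV[3]=[0, 0, 0, 0]
Event 1: SEND 3->1: VV[3][3]++ -> VV[3]=[0, 0, 0, 1], msg_vec=[0, 0, 0, 1]; VV[1]=max(VV[1],msg_vec) then VV[1][1]++ -> VV[1]=[0, 1, 0, 1]
Event 2: SEND 1->0: VV[1][1]++ -> VV[1]=[0, 2, 0, 1], msg_vec=[0, 2, 0, 1]; VV[0]=max(VV[0],msg_vec) then VV[0][0]++ -> VV[0]=[1, 2, 0, 1]
Event 3: SEND 3->1: VV[3][3]++ -> VV[3]=[0, 0, 0, 2], msg_vec=[0, 0, 0, 2]; VV[1]=max(VV[1],msg_vec) then VV[1][1]++ -> VV[1]=[0, 3, 0, 2]
Event 4: SEND 2->1: VV[2][2]++ -> VV[2]=[0, 0, 1, 0], msg_vec=[0, 0, 1, 0]; VV[1]=max(VV[1],msg_vec) then VV[1][1]++ -> VV[1]=[0, 4, 1, 2]
Event 5: SEND 3->2: VV[3][3]++ -> VV[3]=[0, 0, 0, 3], msg_vec=[0, 0, 0, 3]; VV[2]=max(VV[2],msg_vec) then VV[2][2]++ -> VV[2]=[0, 0, 2, 3]
Event 6: SEND 2->1: VV[2][2]++ -> VV[2]=[0, 0, 3, 3], msg_vec=[0, 0, 3, 3]; VV[1]=max(VV[1],msg_vec) then VV[1][1]++ -> VV[1]=[0, 5, 3, 3]
Event 7: LOCAL 0: VV[0][0]++ -> VV[0]=[2, 2, 0, 1]
Event 1 stamp: [0, 0, 0, 1]
Event 5 stamp: [0, 0, 0, 3]
[0, 0, 0, 1] <= [0, 0, 0, 3]? True
[0, 0, 0, 3] <= [0, 0, 0, 1]? False
Relation: before

Answer: before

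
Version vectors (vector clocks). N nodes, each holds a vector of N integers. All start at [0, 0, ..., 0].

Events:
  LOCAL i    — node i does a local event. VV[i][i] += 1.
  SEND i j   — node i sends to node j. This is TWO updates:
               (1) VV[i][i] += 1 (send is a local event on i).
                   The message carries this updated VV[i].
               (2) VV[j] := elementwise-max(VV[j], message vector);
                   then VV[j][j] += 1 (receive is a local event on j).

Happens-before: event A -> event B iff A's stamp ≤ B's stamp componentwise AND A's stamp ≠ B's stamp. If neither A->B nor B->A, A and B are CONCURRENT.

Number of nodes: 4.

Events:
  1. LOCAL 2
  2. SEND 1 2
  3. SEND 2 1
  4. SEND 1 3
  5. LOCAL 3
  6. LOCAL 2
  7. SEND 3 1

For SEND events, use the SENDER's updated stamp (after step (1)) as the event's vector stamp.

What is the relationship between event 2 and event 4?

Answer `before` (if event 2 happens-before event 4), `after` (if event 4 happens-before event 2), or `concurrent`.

Initial: VV[0]=[0, 0, 0, 0]
Initial: VV[1]=[0, 0, 0, 0]
Initial: VV[2]=[0, 0, 0, 0]
Initial: VV[3]=[0, 0, 0, 0]
Event 1: LOCAL 2: VV[2][2]++ -> VV[2]=[0, 0, 1, 0]
Event 2: SEND 1->2: VV[1][1]++ -> VV[1]=[0, 1, 0, 0], msg_vec=[0, 1, 0, 0]; VV[2]=max(VV[2],msg_vec) then VV[2][2]++ -> VV[2]=[0, 1, 2, 0]
Event 3: SEND 2->1: VV[2][2]++ -> VV[2]=[0, 1, 3, 0], msg_vec=[0, 1, 3, 0]; VV[1]=max(VV[1],msg_vec) then VV[1][1]++ -> VV[1]=[0, 2, 3, 0]
Event 4: SEND 1->3: VV[1][1]++ -> VV[1]=[0, 3, 3, 0], msg_vec=[0, 3, 3, 0]; VV[3]=max(VV[3],msg_vec) then VV[3][3]++ -> VV[3]=[0, 3, 3, 1]
Event 5: LOCAL 3: VV[3][3]++ -> VV[3]=[0, 3, 3, 2]
Event 6: LOCAL 2: VV[2][2]++ -> VV[2]=[0, 1, 4, 0]
Event 7: SEND 3->1: VV[3][3]++ -> VV[3]=[0, 3, 3, 3], msg_vec=[0, 3, 3, 3]; VV[1]=max(VV[1],msg_vec) then VV[1][1]++ -> VV[1]=[0, 4, 3, 3]
Event 2 stamp: [0, 1, 0, 0]
Event 4 stamp: [0, 3, 3, 0]
[0, 1, 0, 0] <= [0, 3, 3, 0]? True
[0, 3, 3, 0] <= [0, 1, 0, 0]? False
Relation: before

Answer: before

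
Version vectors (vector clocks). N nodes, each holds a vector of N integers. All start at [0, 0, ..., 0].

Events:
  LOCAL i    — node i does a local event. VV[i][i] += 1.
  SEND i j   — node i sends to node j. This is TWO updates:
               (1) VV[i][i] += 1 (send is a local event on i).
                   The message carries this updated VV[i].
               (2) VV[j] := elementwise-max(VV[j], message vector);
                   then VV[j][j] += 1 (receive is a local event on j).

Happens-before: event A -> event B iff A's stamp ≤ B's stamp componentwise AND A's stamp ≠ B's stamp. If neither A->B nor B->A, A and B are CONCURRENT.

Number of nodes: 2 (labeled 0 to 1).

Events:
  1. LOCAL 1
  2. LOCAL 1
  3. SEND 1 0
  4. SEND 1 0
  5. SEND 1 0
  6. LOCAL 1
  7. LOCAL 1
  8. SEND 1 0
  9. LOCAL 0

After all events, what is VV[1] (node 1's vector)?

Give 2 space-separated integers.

Initial: VV[0]=[0, 0]
Initial: VV[1]=[0, 0]
Event 1: LOCAL 1: VV[1][1]++ -> VV[1]=[0, 1]
Event 2: LOCAL 1: VV[1][1]++ -> VV[1]=[0, 2]
Event 3: SEND 1->0: VV[1][1]++ -> VV[1]=[0, 3], msg_vec=[0, 3]; VV[0]=max(VV[0],msg_vec) then VV[0][0]++ -> VV[0]=[1, 3]
Event 4: SEND 1->0: VV[1][1]++ -> VV[1]=[0, 4], msg_vec=[0, 4]; VV[0]=max(VV[0],msg_vec) then VV[0][0]++ -> VV[0]=[2, 4]
Event 5: SEND 1->0: VV[1][1]++ -> VV[1]=[0, 5], msg_vec=[0, 5]; VV[0]=max(VV[0],msg_vec) then VV[0][0]++ -> VV[0]=[3, 5]
Event 6: LOCAL 1: VV[1][1]++ -> VV[1]=[0, 6]
Event 7: LOCAL 1: VV[1][1]++ -> VV[1]=[0, 7]
Event 8: SEND 1->0: VV[1][1]++ -> VV[1]=[0, 8], msg_vec=[0, 8]; VV[0]=max(VV[0],msg_vec) then VV[0][0]++ -> VV[0]=[4, 8]
Event 9: LOCAL 0: VV[0][0]++ -> VV[0]=[5, 8]
Final vectors: VV[0]=[5, 8]; VV[1]=[0, 8]

Answer: 0 8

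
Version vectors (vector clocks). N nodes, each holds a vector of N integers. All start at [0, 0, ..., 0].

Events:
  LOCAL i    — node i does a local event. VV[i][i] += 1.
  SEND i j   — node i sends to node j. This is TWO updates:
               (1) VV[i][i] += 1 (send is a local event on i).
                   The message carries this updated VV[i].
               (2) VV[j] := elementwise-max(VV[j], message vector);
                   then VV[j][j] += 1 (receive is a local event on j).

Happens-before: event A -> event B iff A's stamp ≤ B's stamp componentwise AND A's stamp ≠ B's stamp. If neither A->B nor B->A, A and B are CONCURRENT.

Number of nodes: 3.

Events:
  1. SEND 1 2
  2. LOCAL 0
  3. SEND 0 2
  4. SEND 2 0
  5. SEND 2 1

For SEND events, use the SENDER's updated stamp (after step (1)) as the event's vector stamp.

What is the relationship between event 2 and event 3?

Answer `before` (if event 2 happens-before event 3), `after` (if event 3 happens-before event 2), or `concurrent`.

Initial: VV[0]=[0, 0, 0]
Initial: VV[1]=[0, 0, 0]
Initial: VV[2]=[0, 0, 0]
Event 1: SEND 1->2: VV[1][1]++ -> VV[1]=[0, 1, 0], msg_vec=[0, 1, 0]; VV[2]=max(VV[2],msg_vec) then VV[2][2]++ -> VV[2]=[0, 1, 1]
Event 2: LOCAL 0: VV[0][0]++ -> VV[0]=[1, 0, 0]
Event 3: SEND 0->2: VV[0][0]++ -> VV[0]=[2, 0, 0], msg_vec=[2, 0, 0]; VV[2]=max(VV[2],msg_vec) then VV[2][2]++ -> VV[2]=[2, 1, 2]
Event 4: SEND 2->0: VV[2][2]++ -> VV[2]=[2, 1, 3], msg_vec=[2, 1, 3]; VV[0]=max(VV[0],msg_vec) then VV[0][0]++ -> VV[0]=[3, 1, 3]
Event 5: SEND 2->1: VV[2][2]++ -> VV[2]=[2, 1, 4], msg_vec=[2, 1, 4]; VV[1]=max(VV[1],msg_vec) then VV[1][1]++ -> VV[1]=[2, 2, 4]
Event 2 stamp: [1, 0, 0]
Event 3 stamp: [2, 0, 0]
[1, 0, 0] <= [2, 0, 0]? True
[2, 0, 0] <= [1, 0, 0]? False
Relation: before

Answer: before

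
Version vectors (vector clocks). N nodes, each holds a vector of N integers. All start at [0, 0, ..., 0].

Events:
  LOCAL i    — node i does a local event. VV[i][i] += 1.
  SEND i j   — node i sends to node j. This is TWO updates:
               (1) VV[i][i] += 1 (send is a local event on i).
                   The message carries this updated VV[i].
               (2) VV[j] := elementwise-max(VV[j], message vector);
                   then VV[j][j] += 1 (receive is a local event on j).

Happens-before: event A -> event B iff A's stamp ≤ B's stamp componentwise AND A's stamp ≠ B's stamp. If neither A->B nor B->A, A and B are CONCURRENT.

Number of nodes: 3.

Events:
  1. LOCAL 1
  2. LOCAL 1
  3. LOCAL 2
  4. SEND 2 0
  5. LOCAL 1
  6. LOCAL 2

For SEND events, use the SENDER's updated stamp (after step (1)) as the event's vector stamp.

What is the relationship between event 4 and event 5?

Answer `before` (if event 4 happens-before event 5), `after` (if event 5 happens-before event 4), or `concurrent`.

Answer: concurrent

Derivation:
Initial: VV[0]=[0, 0, 0]
Initial: VV[1]=[0, 0, 0]
Initial: VV[2]=[0, 0, 0]
Event 1: LOCAL 1: VV[1][1]++ -> VV[1]=[0, 1, 0]
Event 2: LOCAL 1: VV[1][1]++ -> VV[1]=[0, 2, 0]
Event 3: LOCAL 2: VV[2][2]++ -> VV[2]=[0, 0, 1]
Event 4: SEND 2->0: VV[2][2]++ -> VV[2]=[0, 0, 2], msg_vec=[0, 0, 2]; VV[0]=max(VV[0],msg_vec) then VV[0][0]++ -> VV[0]=[1, 0, 2]
Event 5: LOCAL 1: VV[1][1]++ -> VV[1]=[0, 3, 0]
Event 6: LOCAL 2: VV[2][2]++ -> VV[2]=[0, 0, 3]
Event 4 stamp: [0, 0, 2]
Event 5 stamp: [0, 3, 0]
[0, 0, 2] <= [0, 3, 0]? False
[0, 3, 0] <= [0, 0, 2]? False
Relation: concurrent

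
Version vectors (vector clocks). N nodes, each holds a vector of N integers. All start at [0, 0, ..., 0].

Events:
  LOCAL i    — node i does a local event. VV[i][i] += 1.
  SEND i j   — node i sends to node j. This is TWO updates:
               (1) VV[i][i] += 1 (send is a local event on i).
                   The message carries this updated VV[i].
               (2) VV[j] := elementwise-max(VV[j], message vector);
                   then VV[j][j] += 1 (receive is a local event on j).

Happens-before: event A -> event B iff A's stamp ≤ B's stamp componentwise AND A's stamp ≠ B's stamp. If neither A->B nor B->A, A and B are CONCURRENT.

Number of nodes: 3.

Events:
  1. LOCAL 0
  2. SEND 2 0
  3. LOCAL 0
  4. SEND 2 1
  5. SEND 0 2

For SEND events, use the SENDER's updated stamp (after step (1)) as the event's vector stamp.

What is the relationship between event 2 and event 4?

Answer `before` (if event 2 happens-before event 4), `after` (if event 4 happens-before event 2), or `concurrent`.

Initial: VV[0]=[0, 0, 0]
Initial: VV[1]=[0, 0, 0]
Initial: VV[2]=[0, 0, 0]
Event 1: LOCAL 0: VV[0][0]++ -> VV[0]=[1, 0, 0]
Event 2: SEND 2->0: VV[2][2]++ -> VV[2]=[0, 0, 1], msg_vec=[0, 0, 1]; VV[0]=max(VV[0],msg_vec) then VV[0][0]++ -> VV[0]=[2, 0, 1]
Event 3: LOCAL 0: VV[0][0]++ -> VV[0]=[3, 0, 1]
Event 4: SEND 2->1: VV[2][2]++ -> VV[2]=[0, 0, 2], msg_vec=[0, 0, 2]; VV[1]=max(VV[1],msg_vec) then VV[1][1]++ -> VV[1]=[0, 1, 2]
Event 5: SEND 0->2: VV[0][0]++ -> VV[0]=[4, 0, 1], msg_vec=[4, 0, 1]; VV[2]=max(VV[2],msg_vec) then VV[2][2]++ -> VV[2]=[4, 0, 3]
Event 2 stamp: [0, 0, 1]
Event 4 stamp: [0, 0, 2]
[0, 0, 1] <= [0, 0, 2]? True
[0, 0, 2] <= [0, 0, 1]? False
Relation: before

Answer: before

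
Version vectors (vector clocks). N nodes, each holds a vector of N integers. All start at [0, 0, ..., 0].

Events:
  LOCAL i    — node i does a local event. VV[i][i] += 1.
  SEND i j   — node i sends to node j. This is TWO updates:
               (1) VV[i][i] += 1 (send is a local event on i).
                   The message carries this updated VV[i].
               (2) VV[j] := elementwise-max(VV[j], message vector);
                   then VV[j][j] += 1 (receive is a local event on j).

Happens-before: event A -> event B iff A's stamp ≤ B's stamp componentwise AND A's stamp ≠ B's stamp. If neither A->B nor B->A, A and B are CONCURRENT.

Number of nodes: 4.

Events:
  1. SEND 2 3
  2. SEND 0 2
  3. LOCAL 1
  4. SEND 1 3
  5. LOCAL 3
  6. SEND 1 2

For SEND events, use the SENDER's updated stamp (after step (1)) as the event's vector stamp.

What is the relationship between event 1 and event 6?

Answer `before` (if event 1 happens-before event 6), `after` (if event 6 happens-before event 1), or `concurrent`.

Initial: VV[0]=[0, 0, 0, 0]
Initial: VV[1]=[0, 0, 0, 0]
Initial: VV[2]=[0, 0, 0, 0]
Initial: VV[3]=[0, 0, 0, 0]
Event 1: SEND 2->3: VV[2][2]++ -> VV[2]=[0, 0, 1, 0], msg_vec=[0, 0, 1, 0]; VV[3]=max(VV[3],msg_vec) then VV[3][3]++ -> VV[3]=[0, 0, 1, 1]
Event 2: SEND 0->2: VV[0][0]++ -> VV[0]=[1, 0, 0, 0], msg_vec=[1, 0, 0, 0]; VV[2]=max(VV[2],msg_vec) then VV[2][2]++ -> VV[2]=[1, 0, 2, 0]
Event 3: LOCAL 1: VV[1][1]++ -> VV[1]=[0, 1, 0, 0]
Event 4: SEND 1->3: VV[1][1]++ -> VV[1]=[0, 2, 0, 0], msg_vec=[0, 2, 0, 0]; VV[3]=max(VV[3],msg_vec) then VV[3][3]++ -> VV[3]=[0, 2, 1, 2]
Event 5: LOCAL 3: VV[3][3]++ -> VV[3]=[0, 2, 1, 3]
Event 6: SEND 1->2: VV[1][1]++ -> VV[1]=[0, 3, 0, 0], msg_vec=[0, 3, 0, 0]; VV[2]=max(VV[2],msg_vec) then VV[2][2]++ -> VV[2]=[1, 3, 3, 0]
Event 1 stamp: [0, 0, 1, 0]
Event 6 stamp: [0, 3, 0, 0]
[0, 0, 1, 0] <= [0, 3, 0, 0]? False
[0, 3, 0, 0] <= [0, 0, 1, 0]? False
Relation: concurrent

Answer: concurrent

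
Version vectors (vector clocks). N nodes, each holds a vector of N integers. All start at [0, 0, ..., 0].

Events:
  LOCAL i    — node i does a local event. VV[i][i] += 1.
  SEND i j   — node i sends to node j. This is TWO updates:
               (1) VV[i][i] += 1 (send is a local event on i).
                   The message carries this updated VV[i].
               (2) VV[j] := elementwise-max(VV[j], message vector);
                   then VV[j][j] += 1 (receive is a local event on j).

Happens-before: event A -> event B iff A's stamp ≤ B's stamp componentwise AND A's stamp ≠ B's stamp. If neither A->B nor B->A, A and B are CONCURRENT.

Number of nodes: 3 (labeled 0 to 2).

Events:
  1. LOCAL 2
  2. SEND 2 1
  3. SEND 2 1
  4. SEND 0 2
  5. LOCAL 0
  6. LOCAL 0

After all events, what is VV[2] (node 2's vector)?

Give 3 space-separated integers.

Initial: VV[0]=[0, 0, 0]
Initial: VV[1]=[0, 0, 0]
Initial: VV[2]=[0, 0, 0]
Event 1: LOCAL 2: VV[2][2]++ -> VV[2]=[0, 0, 1]
Event 2: SEND 2->1: VV[2][2]++ -> VV[2]=[0, 0, 2], msg_vec=[0, 0, 2]; VV[1]=max(VV[1],msg_vec) then VV[1][1]++ -> VV[1]=[0, 1, 2]
Event 3: SEND 2->1: VV[2][2]++ -> VV[2]=[0, 0, 3], msg_vec=[0, 0, 3]; VV[1]=max(VV[1],msg_vec) then VV[1][1]++ -> VV[1]=[0, 2, 3]
Event 4: SEND 0->2: VV[0][0]++ -> VV[0]=[1, 0, 0], msg_vec=[1, 0, 0]; VV[2]=max(VV[2],msg_vec) then VV[2][2]++ -> VV[2]=[1, 0, 4]
Event 5: LOCAL 0: VV[0][0]++ -> VV[0]=[2, 0, 0]
Event 6: LOCAL 0: VV[0][0]++ -> VV[0]=[3, 0, 0]
Final vectors: VV[0]=[3, 0, 0]; VV[1]=[0, 2, 3]; VV[2]=[1, 0, 4]

Answer: 1 0 4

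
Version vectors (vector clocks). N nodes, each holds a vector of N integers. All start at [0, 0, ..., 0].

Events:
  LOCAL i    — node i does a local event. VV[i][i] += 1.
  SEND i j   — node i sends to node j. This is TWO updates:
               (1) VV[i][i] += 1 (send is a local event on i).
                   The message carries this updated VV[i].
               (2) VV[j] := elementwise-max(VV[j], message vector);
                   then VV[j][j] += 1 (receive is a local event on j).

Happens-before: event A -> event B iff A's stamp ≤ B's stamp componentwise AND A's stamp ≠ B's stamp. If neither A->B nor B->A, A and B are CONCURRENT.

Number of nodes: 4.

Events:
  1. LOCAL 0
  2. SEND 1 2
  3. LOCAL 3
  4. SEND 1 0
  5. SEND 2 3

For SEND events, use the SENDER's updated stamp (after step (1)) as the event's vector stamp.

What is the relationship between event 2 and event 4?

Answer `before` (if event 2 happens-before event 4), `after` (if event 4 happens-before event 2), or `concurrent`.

Answer: before

Derivation:
Initial: VV[0]=[0, 0, 0, 0]
Initial: VV[1]=[0, 0, 0, 0]
Initial: VV[2]=[0, 0, 0, 0]
Initial: VV[3]=[0, 0, 0, 0]
Event 1: LOCAL 0: VV[0][0]++ -> VV[0]=[1, 0, 0, 0]
Event 2: SEND 1->2: VV[1][1]++ -> VV[1]=[0, 1, 0, 0], msg_vec=[0, 1, 0, 0]; VV[2]=max(VV[2],msg_vec) then VV[2][2]++ -> VV[2]=[0, 1, 1, 0]
Event 3: LOCAL 3: VV[3][3]++ -> VV[3]=[0, 0, 0, 1]
Event 4: SEND 1->0: VV[1][1]++ -> VV[1]=[0, 2, 0, 0], msg_vec=[0, 2, 0, 0]; VV[0]=max(VV[0],msg_vec) then VV[0][0]++ -> VV[0]=[2, 2, 0, 0]
Event 5: SEND 2->3: VV[2][2]++ -> VV[2]=[0, 1, 2, 0], msg_vec=[0, 1, 2, 0]; VV[3]=max(VV[3],msg_vec) then VV[3][3]++ -> VV[3]=[0, 1, 2, 2]
Event 2 stamp: [0, 1, 0, 0]
Event 4 stamp: [0, 2, 0, 0]
[0, 1, 0, 0] <= [0, 2, 0, 0]? True
[0, 2, 0, 0] <= [0, 1, 0, 0]? False
Relation: before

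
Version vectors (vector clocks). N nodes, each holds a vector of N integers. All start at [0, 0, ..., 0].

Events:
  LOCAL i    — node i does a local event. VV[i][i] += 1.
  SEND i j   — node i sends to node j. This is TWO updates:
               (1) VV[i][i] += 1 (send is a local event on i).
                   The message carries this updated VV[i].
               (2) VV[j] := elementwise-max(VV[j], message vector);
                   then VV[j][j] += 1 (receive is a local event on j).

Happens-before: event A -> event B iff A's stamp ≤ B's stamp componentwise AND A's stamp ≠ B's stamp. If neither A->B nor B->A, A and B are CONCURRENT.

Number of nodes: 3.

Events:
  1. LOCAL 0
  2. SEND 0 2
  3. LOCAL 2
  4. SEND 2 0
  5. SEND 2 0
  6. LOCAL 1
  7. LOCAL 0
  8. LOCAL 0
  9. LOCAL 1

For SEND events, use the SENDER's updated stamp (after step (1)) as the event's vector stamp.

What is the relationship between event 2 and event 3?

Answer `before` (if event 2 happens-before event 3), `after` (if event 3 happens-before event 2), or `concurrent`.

Answer: before

Derivation:
Initial: VV[0]=[0, 0, 0]
Initial: VV[1]=[0, 0, 0]
Initial: VV[2]=[0, 0, 0]
Event 1: LOCAL 0: VV[0][0]++ -> VV[0]=[1, 0, 0]
Event 2: SEND 0->2: VV[0][0]++ -> VV[0]=[2, 0, 0], msg_vec=[2, 0, 0]; VV[2]=max(VV[2],msg_vec) then VV[2][2]++ -> VV[2]=[2, 0, 1]
Event 3: LOCAL 2: VV[2][2]++ -> VV[2]=[2, 0, 2]
Event 4: SEND 2->0: VV[2][2]++ -> VV[2]=[2, 0, 3], msg_vec=[2, 0, 3]; VV[0]=max(VV[0],msg_vec) then VV[0][0]++ -> VV[0]=[3, 0, 3]
Event 5: SEND 2->0: VV[2][2]++ -> VV[2]=[2, 0, 4], msg_vec=[2, 0, 4]; VV[0]=max(VV[0],msg_vec) then VV[0][0]++ -> VV[0]=[4, 0, 4]
Event 6: LOCAL 1: VV[1][1]++ -> VV[1]=[0, 1, 0]
Event 7: LOCAL 0: VV[0][0]++ -> VV[0]=[5, 0, 4]
Event 8: LOCAL 0: VV[0][0]++ -> VV[0]=[6, 0, 4]
Event 9: LOCAL 1: VV[1][1]++ -> VV[1]=[0, 2, 0]
Event 2 stamp: [2, 0, 0]
Event 3 stamp: [2, 0, 2]
[2, 0, 0] <= [2, 0, 2]? True
[2, 0, 2] <= [2, 0, 0]? False
Relation: before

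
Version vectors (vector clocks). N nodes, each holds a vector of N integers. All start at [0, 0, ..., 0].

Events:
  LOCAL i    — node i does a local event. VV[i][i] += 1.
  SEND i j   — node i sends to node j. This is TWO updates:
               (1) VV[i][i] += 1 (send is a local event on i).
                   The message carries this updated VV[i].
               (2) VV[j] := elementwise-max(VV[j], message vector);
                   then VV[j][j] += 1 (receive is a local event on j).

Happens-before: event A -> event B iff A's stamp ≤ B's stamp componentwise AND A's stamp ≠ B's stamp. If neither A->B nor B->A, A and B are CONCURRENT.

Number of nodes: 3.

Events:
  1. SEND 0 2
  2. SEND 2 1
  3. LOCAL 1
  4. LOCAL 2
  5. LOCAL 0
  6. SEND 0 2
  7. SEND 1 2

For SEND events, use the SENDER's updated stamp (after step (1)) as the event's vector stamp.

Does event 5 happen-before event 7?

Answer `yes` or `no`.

Answer: no

Derivation:
Initial: VV[0]=[0, 0, 0]
Initial: VV[1]=[0, 0, 0]
Initial: VV[2]=[0, 0, 0]
Event 1: SEND 0->2: VV[0][0]++ -> VV[0]=[1, 0, 0], msg_vec=[1, 0, 0]; VV[2]=max(VV[2],msg_vec) then VV[2][2]++ -> VV[2]=[1, 0, 1]
Event 2: SEND 2->1: VV[2][2]++ -> VV[2]=[1, 0, 2], msg_vec=[1, 0, 2]; VV[1]=max(VV[1],msg_vec) then VV[1][1]++ -> VV[1]=[1, 1, 2]
Event 3: LOCAL 1: VV[1][1]++ -> VV[1]=[1, 2, 2]
Event 4: LOCAL 2: VV[2][2]++ -> VV[2]=[1, 0, 3]
Event 5: LOCAL 0: VV[0][0]++ -> VV[0]=[2, 0, 0]
Event 6: SEND 0->2: VV[0][0]++ -> VV[0]=[3, 0, 0], msg_vec=[3, 0, 0]; VV[2]=max(VV[2],msg_vec) then VV[2][2]++ -> VV[2]=[3, 0, 4]
Event 7: SEND 1->2: VV[1][1]++ -> VV[1]=[1, 3, 2], msg_vec=[1, 3, 2]; VV[2]=max(VV[2],msg_vec) then VV[2][2]++ -> VV[2]=[3, 3, 5]
Event 5 stamp: [2, 0, 0]
Event 7 stamp: [1, 3, 2]
[2, 0, 0] <= [1, 3, 2]? False. Equal? False. Happens-before: False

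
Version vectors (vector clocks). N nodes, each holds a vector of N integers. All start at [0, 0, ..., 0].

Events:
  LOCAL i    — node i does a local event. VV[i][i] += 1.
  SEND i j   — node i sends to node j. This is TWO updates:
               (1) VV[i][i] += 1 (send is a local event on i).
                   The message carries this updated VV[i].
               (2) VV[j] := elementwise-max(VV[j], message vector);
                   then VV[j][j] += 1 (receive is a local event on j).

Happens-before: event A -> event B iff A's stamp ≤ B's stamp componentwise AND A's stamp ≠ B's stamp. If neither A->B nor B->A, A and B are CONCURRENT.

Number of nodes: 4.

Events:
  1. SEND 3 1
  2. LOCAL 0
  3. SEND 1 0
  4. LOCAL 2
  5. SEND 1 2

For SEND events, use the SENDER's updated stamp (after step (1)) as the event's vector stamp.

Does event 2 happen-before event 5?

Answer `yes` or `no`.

Initial: VV[0]=[0, 0, 0, 0]
Initial: VV[1]=[0, 0, 0, 0]
Initial: VV[2]=[0, 0, 0, 0]
Initial: VV[3]=[0, 0, 0, 0]
Event 1: SEND 3->1: VV[3][3]++ -> VV[3]=[0, 0, 0, 1], msg_vec=[0, 0, 0, 1]; VV[1]=max(VV[1],msg_vec) then VV[1][1]++ -> VV[1]=[0, 1, 0, 1]
Event 2: LOCAL 0: VV[0][0]++ -> VV[0]=[1, 0, 0, 0]
Event 3: SEND 1->0: VV[1][1]++ -> VV[1]=[0, 2, 0, 1], msg_vec=[0, 2, 0, 1]; VV[0]=max(VV[0],msg_vec) then VV[0][0]++ -> VV[0]=[2, 2, 0, 1]
Event 4: LOCAL 2: VV[2][2]++ -> VV[2]=[0, 0, 1, 0]
Event 5: SEND 1->2: VV[1][1]++ -> VV[1]=[0, 3, 0, 1], msg_vec=[0, 3, 0, 1]; VV[2]=max(VV[2],msg_vec) then VV[2][2]++ -> VV[2]=[0, 3, 2, 1]
Event 2 stamp: [1, 0, 0, 0]
Event 5 stamp: [0, 3, 0, 1]
[1, 0, 0, 0] <= [0, 3, 0, 1]? False. Equal? False. Happens-before: False

Answer: no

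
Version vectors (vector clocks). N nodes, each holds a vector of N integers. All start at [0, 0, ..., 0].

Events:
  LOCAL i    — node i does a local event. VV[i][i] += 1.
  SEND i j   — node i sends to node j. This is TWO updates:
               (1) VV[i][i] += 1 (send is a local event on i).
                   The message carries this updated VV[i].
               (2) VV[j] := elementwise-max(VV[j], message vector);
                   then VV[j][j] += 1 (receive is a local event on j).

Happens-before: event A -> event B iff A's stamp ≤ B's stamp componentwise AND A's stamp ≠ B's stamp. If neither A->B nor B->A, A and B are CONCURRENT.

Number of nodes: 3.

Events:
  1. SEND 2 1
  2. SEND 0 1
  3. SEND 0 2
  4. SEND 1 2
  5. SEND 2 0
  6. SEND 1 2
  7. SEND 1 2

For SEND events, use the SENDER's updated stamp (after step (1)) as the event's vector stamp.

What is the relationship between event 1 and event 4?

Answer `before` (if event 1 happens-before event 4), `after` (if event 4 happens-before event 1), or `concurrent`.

Initial: VV[0]=[0, 0, 0]
Initial: VV[1]=[0, 0, 0]
Initial: VV[2]=[0, 0, 0]
Event 1: SEND 2->1: VV[2][2]++ -> VV[2]=[0, 0, 1], msg_vec=[0, 0, 1]; VV[1]=max(VV[1],msg_vec) then VV[1][1]++ -> VV[1]=[0, 1, 1]
Event 2: SEND 0->1: VV[0][0]++ -> VV[0]=[1, 0, 0], msg_vec=[1, 0, 0]; VV[1]=max(VV[1],msg_vec) then VV[1][1]++ -> VV[1]=[1, 2, 1]
Event 3: SEND 0->2: VV[0][0]++ -> VV[0]=[2, 0, 0], msg_vec=[2, 0, 0]; VV[2]=max(VV[2],msg_vec) then VV[2][2]++ -> VV[2]=[2, 0, 2]
Event 4: SEND 1->2: VV[1][1]++ -> VV[1]=[1, 3, 1], msg_vec=[1, 3, 1]; VV[2]=max(VV[2],msg_vec) then VV[2][2]++ -> VV[2]=[2, 3, 3]
Event 5: SEND 2->0: VV[2][2]++ -> VV[2]=[2, 3, 4], msg_vec=[2, 3, 4]; VV[0]=max(VV[0],msg_vec) then VV[0][0]++ -> VV[0]=[3, 3, 4]
Event 6: SEND 1->2: VV[1][1]++ -> VV[1]=[1, 4, 1], msg_vec=[1, 4, 1]; VV[2]=max(VV[2],msg_vec) then VV[2][2]++ -> VV[2]=[2, 4, 5]
Event 7: SEND 1->2: VV[1][1]++ -> VV[1]=[1, 5, 1], msg_vec=[1, 5, 1]; VV[2]=max(VV[2],msg_vec) then VV[2][2]++ -> VV[2]=[2, 5, 6]
Event 1 stamp: [0, 0, 1]
Event 4 stamp: [1, 3, 1]
[0, 0, 1] <= [1, 3, 1]? True
[1, 3, 1] <= [0, 0, 1]? False
Relation: before

Answer: before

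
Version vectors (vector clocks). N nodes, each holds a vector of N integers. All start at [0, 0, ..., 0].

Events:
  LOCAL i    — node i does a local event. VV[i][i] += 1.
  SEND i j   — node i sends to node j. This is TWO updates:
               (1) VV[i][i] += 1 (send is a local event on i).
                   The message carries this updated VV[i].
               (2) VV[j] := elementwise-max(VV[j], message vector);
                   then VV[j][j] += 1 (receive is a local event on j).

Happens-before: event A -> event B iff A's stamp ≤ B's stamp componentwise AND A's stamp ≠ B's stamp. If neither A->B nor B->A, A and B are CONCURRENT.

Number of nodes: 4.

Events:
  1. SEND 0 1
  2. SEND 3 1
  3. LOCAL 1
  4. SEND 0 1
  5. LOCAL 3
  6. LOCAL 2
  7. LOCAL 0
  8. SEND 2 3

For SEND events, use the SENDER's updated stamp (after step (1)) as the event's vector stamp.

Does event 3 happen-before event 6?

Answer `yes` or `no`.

Answer: no

Derivation:
Initial: VV[0]=[0, 0, 0, 0]
Initial: VV[1]=[0, 0, 0, 0]
Initial: VV[2]=[0, 0, 0, 0]
Initial: VV[3]=[0, 0, 0, 0]
Event 1: SEND 0->1: VV[0][0]++ -> VV[0]=[1, 0, 0, 0], msg_vec=[1, 0, 0, 0]; VV[1]=max(VV[1],msg_vec) then VV[1][1]++ -> VV[1]=[1, 1, 0, 0]
Event 2: SEND 3->1: VV[3][3]++ -> VV[3]=[0, 0, 0, 1], msg_vec=[0, 0, 0, 1]; VV[1]=max(VV[1],msg_vec) then VV[1][1]++ -> VV[1]=[1, 2, 0, 1]
Event 3: LOCAL 1: VV[1][1]++ -> VV[1]=[1, 3, 0, 1]
Event 4: SEND 0->1: VV[0][0]++ -> VV[0]=[2, 0, 0, 0], msg_vec=[2, 0, 0, 0]; VV[1]=max(VV[1],msg_vec) then VV[1][1]++ -> VV[1]=[2, 4, 0, 1]
Event 5: LOCAL 3: VV[3][3]++ -> VV[3]=[0, 0, 0, 2]
Event 6: LOCAL 2: VV[2][2]++ -> VV[2]=[0, 0, 1, 0]
Event 7: LOCAL 0: VV[0][0]++ -> VV[0]=[3, 0, 0, 0]
Event 8: SEND 2->3: VV[2][2]++ -> VV[2]=[0, 0, 2, 0], msg_vec=[0, 0, 2, 0]; VV[3]=max(VV[3],msg_vec) then VV[3][3]++ -> VV[3]=[0, 0, 2, 3]
Event 3 stamp: [1, 3, 0, 1]
Event 6 stamp: [0, 0, 1, 0]
[1, 3, 0, 1] <= [0, 0, 1, 0]? False. Equal? False. Happens-before: False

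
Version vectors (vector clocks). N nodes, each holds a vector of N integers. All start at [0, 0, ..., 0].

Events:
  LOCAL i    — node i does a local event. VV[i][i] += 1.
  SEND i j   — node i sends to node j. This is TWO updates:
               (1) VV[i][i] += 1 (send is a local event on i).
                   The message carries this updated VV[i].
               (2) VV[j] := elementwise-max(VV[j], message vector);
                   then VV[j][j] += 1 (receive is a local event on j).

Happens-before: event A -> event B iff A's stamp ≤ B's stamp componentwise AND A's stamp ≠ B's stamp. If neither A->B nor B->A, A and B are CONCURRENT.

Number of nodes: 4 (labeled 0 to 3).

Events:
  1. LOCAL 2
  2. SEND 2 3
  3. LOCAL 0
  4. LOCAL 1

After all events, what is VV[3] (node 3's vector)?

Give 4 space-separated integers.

Initial: VV[0]=[0, 0, 0, 0]
Initial: VV[1]=[0, 0, 0, 0]
Initial: VV[2]=[0, 0, 0, 0]
Initial: VV[3]=[0, 0, 0, 0]
Event 1: LOCAL 2: VV[2][2]++ -> VV[2]=[0, 0, 1, 0]
Event 2: SEND 2->3: VV[2][2]++ -> VV[2]=[0, 0, 2, 0], msg_vec=[0, 0, 2, 0]; VV[3]=max(VV[3],msg_vec) then VV[3][3]++ -> VV[3]=[0, 0, 2, 1]
Event 3: LOCAL 0: VV[0][0]++ -> VV[0]=[1, 0, 0, 0]
Event 4: LOCAL 1: VV[1][1]++ -> VV[1]=[0, 1, 0, 0]
Final vectors: VV[0]=[1, 0, 0, 0]; VV[1]=[0, 1, 0, 0]; VV[2]=[0, 0, 2, 0]; VV[3]=[0, 0, 2, 1]

Answer: 0 0 2 1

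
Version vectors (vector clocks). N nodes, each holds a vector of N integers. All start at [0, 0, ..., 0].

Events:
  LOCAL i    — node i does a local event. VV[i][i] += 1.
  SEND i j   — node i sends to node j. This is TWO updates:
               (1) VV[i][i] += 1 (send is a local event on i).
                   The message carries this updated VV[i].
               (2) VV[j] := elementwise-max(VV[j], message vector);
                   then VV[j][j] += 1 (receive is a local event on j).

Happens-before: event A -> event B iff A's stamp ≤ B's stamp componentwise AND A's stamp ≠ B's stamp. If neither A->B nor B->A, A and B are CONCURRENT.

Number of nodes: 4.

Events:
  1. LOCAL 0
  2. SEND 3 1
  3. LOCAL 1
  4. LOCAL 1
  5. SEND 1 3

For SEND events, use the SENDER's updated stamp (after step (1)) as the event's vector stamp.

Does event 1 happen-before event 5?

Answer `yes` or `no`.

Initial: VV[0]=[0, 0, 0, 0]
Initial: VV[1]=[0, 0, 0, 0]
Initial: VV[2]=[0, 0, 0, 0]
Initial: VV[3]=[0, 0, 0, 0]
Event 1: LOCAL 0: VV[0][0]++ -> VV[0]=[1, 0, 0, 0]
Event 2: SEND 3->1: VV[3][3]++ -> VV[3]=[0, 0, 0, 1], msg_vec=[0, 0, 0, 1]; VV[1]=max(VV[1],msg_vec) then VV[1][1]++ -> VV[1]=[0, 1, 0, 1]
Event 3: LOCAL 1: VV[1][1]++ -> VV[1]=[0, 2, 0, 1]
Event 4: LOCAL 1: VV[1][1]++ -> VV[1]=[0, 3, 0, 1]
Event 5: SEND 1->3: VV[1][1]++ -> VV[1]=[0, 4, 0, 1], msg_vec=[0, 4, 0, 1]; VV[3]=max(VV[3],msg_vec) then VV[3][3]++ -> VV[3]=[0, 4, 0, 2]
Event 1 stamp: [1, 0, 0, 0]
Event 5 stamp: [0, 4, 0, 1]
[1, 0, 0, 0] <= [0, 4, 0, 1]? False. Equal? False. Happens-before: False

Answer: no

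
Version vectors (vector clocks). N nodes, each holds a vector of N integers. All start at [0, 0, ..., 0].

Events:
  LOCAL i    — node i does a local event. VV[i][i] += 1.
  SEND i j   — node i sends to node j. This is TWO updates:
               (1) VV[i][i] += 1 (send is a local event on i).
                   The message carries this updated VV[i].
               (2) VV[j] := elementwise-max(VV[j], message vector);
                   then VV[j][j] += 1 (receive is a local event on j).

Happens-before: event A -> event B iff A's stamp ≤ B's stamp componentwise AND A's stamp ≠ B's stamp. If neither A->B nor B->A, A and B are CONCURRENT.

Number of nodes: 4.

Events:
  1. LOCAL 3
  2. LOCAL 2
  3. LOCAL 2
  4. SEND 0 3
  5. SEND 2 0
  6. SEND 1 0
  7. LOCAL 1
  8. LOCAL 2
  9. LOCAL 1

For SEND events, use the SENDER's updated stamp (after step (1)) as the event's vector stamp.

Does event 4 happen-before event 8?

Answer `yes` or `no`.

Answer: no

Derivation:
Initial: VV[0]=[0, 0, 0, 0]
Initial: VV[1]=[0, 0, 0, 0]
Initial: VV[2]=[0, 0, 0, 0]
Initial: VV[3]=[0, 0, 0, 0]
Event 1: LOCAL 3: VV[3][3]++ -> VV[3]=[0, 0, 0, 1]
Event 2: LOCAL 2: VV[2][2]++ -> VV[2]=[0, 0, 1, 0]
Event 3: LOCAL 2: VV[2][2]++ -> VV[2]=[0, 0, 2, 0]
Event 4: SEND 0->3: VV[0][0]++ -> VV[0]=[1, 0, 0, 0], msg_vec=[1, 0, 0, 0]; VV[3]=max(VV[3],msg_vec) then VV[3][3]++ -> VV[3]=[1, 0, 0, 2]
Event 5: SEND 2->0: VV[2][2]++ -> VV[2]=[0, 0, 3, 0], msg_vec=[0, 0, 3, 0]; VV[0]=max(VV[0],msg_vec) then VV[0][0]++ -> VV[0]=[2, 0, 3, 0]
Event 6: SEND 1->0: VV[1][1]++ -> VV[1]=[0, 1, 0, 0], msg_vec=[0, 1, 0, 0]; VV[0]=max(VV[0],msg_vec) then VV[0][0]++ -> VV[0]=[3, 1, 3, 0]
Event 7: LOCAL 1: VV[1][1]++ -> VV[1]=[0, 2, 0, 0]
Event 8: LOCAL 2: VV[2][2]++ -> VV[2]=[0, 0, 4, 0]
Event 9: LOCAL 1: VV[1][1]++ -> VV[1]=[0, 3, 0, 0]
Event 4 stamp: [1, 0, 0, 0]
Event 8 stamp: [0, 0, 4, 0]
[1, 0, 0, 0] <= [0, 0, 4, 0]? False. Equal? False. Happens-before: False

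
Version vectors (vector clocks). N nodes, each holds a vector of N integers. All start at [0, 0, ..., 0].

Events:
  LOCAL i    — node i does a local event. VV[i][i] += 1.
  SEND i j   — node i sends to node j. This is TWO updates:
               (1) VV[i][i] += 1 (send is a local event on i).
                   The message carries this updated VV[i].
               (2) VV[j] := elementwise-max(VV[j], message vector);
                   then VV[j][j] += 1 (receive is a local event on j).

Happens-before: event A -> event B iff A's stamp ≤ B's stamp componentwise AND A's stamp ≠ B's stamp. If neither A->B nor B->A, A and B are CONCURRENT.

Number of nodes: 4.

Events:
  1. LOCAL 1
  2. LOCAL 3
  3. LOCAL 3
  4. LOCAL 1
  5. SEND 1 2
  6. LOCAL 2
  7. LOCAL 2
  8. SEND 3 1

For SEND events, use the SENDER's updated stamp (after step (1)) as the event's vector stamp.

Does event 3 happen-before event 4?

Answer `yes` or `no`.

Answer: no

Derivation:
Initial: VV[0]=[0, 0, 0, 0]
Initial: VV[1]=[0, 0, 0, 0]
Initial: VV[2]=[0, 0, 0, 0]
Initial: VV[3]=[0, 0, 0, 0]
Event 1: LOCAL 1: VV[1][1]++ -> VV[1]=[0, 1, 0, 0]
Event 2: LOCAL 3: VV[3][3]++ -> VV[3]=[0, 0, 0, 1]
Event 3: LOCAL 3: VV[3][3]++ -> VV[3]=[0, 0, 0, 2]
Event 4: LOCAL 1: VV[1][1]++ -> VV[1]=[0, 2, 0, 0]
Event 5: SEND 1->2: VV[1][1]++ -> VV[1]=[0, 3, 0, 0], msg_vec=[0, 3, 0, 0]; VV[2]=max(VV[2],msg_vec) then VV[2][2]++ -> VV[2]=[0, 3, 1, 0]
Event 6: LOCAL 2: VV[2][2]++ -> VV[2]=[0, 3, 2, 0]
Event 7: LOCAL 2: VV[2][2]++ -> VV[2]=[0, 3, 3, 0]
Event 8: SEND 3->1: VV[3][3]++ -> VV[3]=[0, 0, 0, 3], msg_vec=[0, 0, 0, 3]; VV[1]=max(VV[1],msg_vec) then VV[1][1]++ -> VV[1]=[0, 4, 0, 3]
Event 3 stamp: [0, 0, 0, 2]
Event 4 stamp: [0, 2, 0, 0]
[0, 0, 0, 2] <= [0, 2, 0, 0]? False. Equal? False. Happens-before: False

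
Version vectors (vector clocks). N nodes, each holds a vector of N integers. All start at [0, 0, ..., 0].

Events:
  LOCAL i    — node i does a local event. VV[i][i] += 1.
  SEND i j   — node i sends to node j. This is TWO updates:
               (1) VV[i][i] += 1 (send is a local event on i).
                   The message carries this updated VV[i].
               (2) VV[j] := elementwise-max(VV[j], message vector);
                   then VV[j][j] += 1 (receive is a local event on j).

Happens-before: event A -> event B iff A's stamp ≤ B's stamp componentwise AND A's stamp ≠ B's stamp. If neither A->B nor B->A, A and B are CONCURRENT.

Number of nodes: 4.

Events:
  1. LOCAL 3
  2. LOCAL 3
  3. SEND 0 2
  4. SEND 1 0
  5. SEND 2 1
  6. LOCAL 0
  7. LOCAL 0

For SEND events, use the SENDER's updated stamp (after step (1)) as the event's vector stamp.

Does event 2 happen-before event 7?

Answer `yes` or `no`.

Answer: no

Derivation:
Initial: VV[0]=[0, 0, 0, 0]
Initial: VV[1]=[0, 0, 0, 0]
Initial: VV[2]=[0, 0, 0, 0]
Initial: VV[3]=[0, 0, 0, 0]
Event 1: LOCAL 3: VV[3][3]++ -> VV[3]=[0, 0, 0, 1]
Event 2: LOCAL 3: VV[3][3]++ -> VV[3]=[0, 0, 0, 2]
Event 3: SEND 0->2: VV[0][0]++ -> VV[0]=[1, 0, 0, 0], msg_vec=[1, 0, 0, 0]; VV[2]=max(VV[2],msg_vec) then VV[2][2]++ -> VV[2]=[1, 0, 1, 0]
Event 4: SEND 1->0: VV[1][1]++ -> VV[1]=[0, 1, 0, 0], msg_vec=[0, 1, 0, 0]; VV[0]=max(VV[0],msg_vec) then VV[0][0]++ -> VV[0]=[2, 1, 0, 0]
Event 5: SEND 2->1: VV[2][2]++ -> VV[2]=[1, 0, 2, 0], msg_vec=[1, 0, 2, 0]; VV[1]=max(VV[1],msg_vec) then VV[1][1]++ -> VV[1]=[1, 2, 2, 0]
Event 6: LOCAL 0: VV[0][0]++ -> VV[0]=[3, 1, 0, 0]
Event 7: LOCAL 0: VV[0][0]++ -> VV[0]=[4, 1, 0, 0]
Event 2 stamp: [0, 0, 0, 2]
Event 7 stamp: [4, 1, 0, 0]
[0, 0, 0, 2] <= [4, 1, 0, 0]? False. Equal? False. Happens-before: False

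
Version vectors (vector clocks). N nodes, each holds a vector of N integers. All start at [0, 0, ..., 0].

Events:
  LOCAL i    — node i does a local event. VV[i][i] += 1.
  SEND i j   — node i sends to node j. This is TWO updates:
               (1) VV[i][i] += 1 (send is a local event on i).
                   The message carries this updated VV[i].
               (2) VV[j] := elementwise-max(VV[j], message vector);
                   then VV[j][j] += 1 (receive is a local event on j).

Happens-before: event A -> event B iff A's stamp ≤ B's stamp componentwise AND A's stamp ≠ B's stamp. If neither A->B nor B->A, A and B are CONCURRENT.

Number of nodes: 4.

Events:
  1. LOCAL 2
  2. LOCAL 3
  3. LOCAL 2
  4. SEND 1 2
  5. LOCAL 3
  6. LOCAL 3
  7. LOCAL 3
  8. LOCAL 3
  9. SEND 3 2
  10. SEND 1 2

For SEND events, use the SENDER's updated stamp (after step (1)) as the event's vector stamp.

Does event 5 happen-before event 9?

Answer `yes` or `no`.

Initial: VV[0]=[0, 0, 0, 0]
Initial: VV[1]=[0, 0, 0, 0]
Initial: VV[2]=[0, 0, 0, 0]
Initial: VV[3]=[0, 0, 0, 0]
Event 1: LOCAL 2: VV[2][2]++ -> VV[2]=[0, 0, 1, 0]
Event 2: LOCAL 3: VV[3][3]++ -> VV[3]=[0, 0, 0, 1]
Event 3: LOCAL 2: VV[2][2]++ -> VV[2]=[0, 0, 2, 0]
Event 4: SEND 1->2: VV[1][1]++ -> VV[1]=[0, 1, 0, 0], msg_vec=[0, 1, 0, 0]; VV[2]=max(VV[2],msg_vec) then VV[2][2]++ -> VV[2]=[0, 1, 3, 0]
Event 5: LOCAL 3: VV[3][3]++ -> VV[3]=[0, 0, 0, 2]
Event 6: LOCAL 3: VV[3][3]++ -> VV[3]=[0, 0, 0, 3]
Event 7: LOCAL 3: VV[3][3]++ -> VV[3]=[0, 0, 0, 4]
Event 8: LOCAL 3: VV[3][3]++ -> VV[3]=[0, 0, 0, 5]
Event 9: SEND 3->2: VV[3][3]++ -> VV[3]=[0, 0, 0, 6], msg_vec=[0, 0, 0, 6]; VV[2]=max(VV[2],msg_vec) then VV[2][2]++ -> VV[2]=[0, 1, 4, 6]
Event 10: SEND 1->2: VV[1][1]++ -> VV[1]=[0, 2, 0, 0], msg_vec=[0, 2, 0, 0]; VV[2]=max(VV[2],msg_vec) then VV[2][2]++ -> VV[2]=[0, 2, 5, 6]
Event 5 stamp: [0, 0, 0, 2]
Event 9 stamp: [0, 0, 0, 6]
[0, 0, 0, 2] <= [0, 0, 0, 6]? True. Equal? False. Happens-before: True

Answer: yes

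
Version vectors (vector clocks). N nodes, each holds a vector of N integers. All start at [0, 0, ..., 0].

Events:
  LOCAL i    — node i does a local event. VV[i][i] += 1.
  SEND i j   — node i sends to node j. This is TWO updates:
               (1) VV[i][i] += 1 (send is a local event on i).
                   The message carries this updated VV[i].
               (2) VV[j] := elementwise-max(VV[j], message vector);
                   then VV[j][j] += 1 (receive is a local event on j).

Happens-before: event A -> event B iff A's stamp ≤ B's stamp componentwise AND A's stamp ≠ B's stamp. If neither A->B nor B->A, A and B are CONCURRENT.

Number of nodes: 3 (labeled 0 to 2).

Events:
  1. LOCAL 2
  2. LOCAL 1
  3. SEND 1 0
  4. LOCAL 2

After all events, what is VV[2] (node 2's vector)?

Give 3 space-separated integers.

Answer: 0 0 2

Derivation:
Initial: VV[0]=[0, 0, 0]
Initial: VV[1]=[0, 0, 0]
Initial: VV[2]=[0, 0, 0]
Event 1: LOCAL 2: VV[2][2]++ -> VV[2]=[0, 0, 1]
Event 2: LOCAL 1: VV[1][1]++ -> VV[1]=[0, 1, 0]
Event 3: SEND 1->0: VV[1][1]++ -> VV[1]=[0, 2, 0], msg_vec=[0, 2, 0]; VV[0]=max(VV[0],msg_vec) then VV[0][0]++ -> VV[0]=[1, 2, 0]
Event 4: LOCAL 2: VV[2][2]++ -> VV[2]=[0, 0, 2]
Final vectors: VV[0]=[1, 2, 0]; VV[1]=[0, 2, 0]; VV[2]=[0, 0, 2]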